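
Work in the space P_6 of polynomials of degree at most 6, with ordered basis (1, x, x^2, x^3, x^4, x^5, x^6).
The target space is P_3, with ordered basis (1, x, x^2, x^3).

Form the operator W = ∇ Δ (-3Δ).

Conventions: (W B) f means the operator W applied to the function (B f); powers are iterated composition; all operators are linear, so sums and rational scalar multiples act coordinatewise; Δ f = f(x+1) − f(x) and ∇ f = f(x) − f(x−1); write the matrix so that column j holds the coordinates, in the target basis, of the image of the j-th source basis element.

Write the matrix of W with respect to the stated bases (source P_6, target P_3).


image of 1: 0
image of x: 0
image of x^2: 0
image of x^3: -18
image of x^4: -72x - 36
image of x^5: -180x^2 - 180x - 90
image of x^6: -360x^3 - 540x^2 - 540x - 180
each image's coordinates form column j of the matrix

the matrix is [[0, 0, 0, -18, -36, -90, -180]; [0, 0, 0, 0, -72, -180, -540]; [0, 0, 0, 0, 0, -180, -540]; [0, 0, 0, 0, 0, 0, -360]] (rows listed top to bottom)


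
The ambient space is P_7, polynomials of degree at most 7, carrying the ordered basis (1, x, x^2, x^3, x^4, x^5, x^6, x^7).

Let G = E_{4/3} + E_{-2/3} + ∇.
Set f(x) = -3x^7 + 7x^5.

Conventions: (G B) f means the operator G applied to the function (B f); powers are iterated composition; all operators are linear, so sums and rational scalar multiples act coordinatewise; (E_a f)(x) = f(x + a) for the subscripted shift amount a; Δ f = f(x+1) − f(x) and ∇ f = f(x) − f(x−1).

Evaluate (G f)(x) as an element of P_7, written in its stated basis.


the result is g(x) = -6x^7 - 35x^6 - 63x^5 - (2380/9)x^4 - (4375/27)x^3 - 105x^2 - (3962/243)x + 7492/729

E_{4/3} f = -3x^7 - 28x^6 - 105x^5 - (1820/9)x^4 - (5600/27)x^3 - (896/9)x^2 - (1792/243)x + 5120/729
E_{-2/3} f = -3x^7 + 14x^6 - 21x^5 + (70/9)x^4 + (280/27)x^3 - (112/9)x^2 + (1232/243)x - 544/729
∇ f = -21x^6 + 63x^5 - 70x^4 + 35x^3 + 7x^2 - 14x + 4
(E_{4/3} + E_{-2/3} + ∇) f = -6x^7 - 35x^6 - 63x^5 - (2380/9)x^4 - (4375/27)x^3 - 105x^2 - (3962/243)x + 7492/729


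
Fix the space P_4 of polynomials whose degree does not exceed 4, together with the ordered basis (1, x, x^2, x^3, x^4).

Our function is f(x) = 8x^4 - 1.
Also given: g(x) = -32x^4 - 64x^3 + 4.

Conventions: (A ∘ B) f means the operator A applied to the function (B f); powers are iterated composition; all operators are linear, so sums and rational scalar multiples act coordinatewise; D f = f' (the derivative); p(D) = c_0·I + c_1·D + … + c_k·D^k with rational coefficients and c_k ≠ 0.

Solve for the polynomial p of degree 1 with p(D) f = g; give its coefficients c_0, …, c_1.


D^0 f = 8x^4 - 1
D^1 f = 32x^3
matching coefficients of g against c_0 f + c_1 Df + … from the top degree down determines the c_i
solution: c_0 = -4, c_1 = -2

c_0 = -4, c_1 = -2


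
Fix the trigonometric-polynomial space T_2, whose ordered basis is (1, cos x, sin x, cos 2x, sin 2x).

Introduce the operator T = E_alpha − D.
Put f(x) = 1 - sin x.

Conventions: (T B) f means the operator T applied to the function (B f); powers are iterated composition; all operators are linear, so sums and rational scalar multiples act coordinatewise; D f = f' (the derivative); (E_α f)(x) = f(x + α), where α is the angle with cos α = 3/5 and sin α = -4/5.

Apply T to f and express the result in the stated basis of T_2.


the result is g(x) = 1 + (9/5)cos x - (3/5)sin x

E_alpha f = 1 + (4/5)cos x - (3/5)sin x
D f = -cos x
(-D) f = cos x
(E_alpha − D) f = 1 + (9/5)cos x - (3/5)sin x


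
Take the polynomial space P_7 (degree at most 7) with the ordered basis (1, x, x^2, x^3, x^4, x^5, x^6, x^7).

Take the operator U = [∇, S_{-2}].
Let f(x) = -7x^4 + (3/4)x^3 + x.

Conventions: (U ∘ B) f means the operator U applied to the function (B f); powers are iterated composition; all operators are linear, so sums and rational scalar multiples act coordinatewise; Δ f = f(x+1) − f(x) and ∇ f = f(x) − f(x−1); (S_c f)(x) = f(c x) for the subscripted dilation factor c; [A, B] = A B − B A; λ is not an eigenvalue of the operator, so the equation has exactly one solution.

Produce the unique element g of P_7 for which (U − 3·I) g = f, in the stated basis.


write g with unknown coordinates in the stated basis and equate coefficients in (U − 3·I) g = f
solving from the highest basis element down gives g = (7/3)x^4 + (893/12)x^3 - 949x^2 - (19763/6)x + 48095/12
check: U g = 224x^3 - 2847x^2 - (19761/2)x + 48095/4
so U g − 3·g = -7x^4 + (3/4)x^3 + x = f ✓

g(x) = (7/3)x^4 + (893/12)x^3 - 949x^2 - (19763/6)x + 48095/12


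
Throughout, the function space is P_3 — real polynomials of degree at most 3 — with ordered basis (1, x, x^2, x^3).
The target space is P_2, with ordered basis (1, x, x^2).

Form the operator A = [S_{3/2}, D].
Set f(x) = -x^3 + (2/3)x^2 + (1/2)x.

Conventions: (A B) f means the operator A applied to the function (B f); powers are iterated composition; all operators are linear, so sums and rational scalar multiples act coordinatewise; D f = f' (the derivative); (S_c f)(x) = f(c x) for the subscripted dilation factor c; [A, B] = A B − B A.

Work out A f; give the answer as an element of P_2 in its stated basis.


the result is g(x) = (27/8)x^2 - x - 1/4

D f = -3x^2 + (4/3)x + 1/2
S_{3/2} D f = -(27/4)x^2 + 2x + 1/2
S_{3/2} f = -(27/8)x^3 + (3/2)x^2 + (3/4)x
D S_{3/2} f = -(81/8)x^2 + 3x + 3/4
[S_{3/2}, D] f = (27/8)x^2 - x - 1/4


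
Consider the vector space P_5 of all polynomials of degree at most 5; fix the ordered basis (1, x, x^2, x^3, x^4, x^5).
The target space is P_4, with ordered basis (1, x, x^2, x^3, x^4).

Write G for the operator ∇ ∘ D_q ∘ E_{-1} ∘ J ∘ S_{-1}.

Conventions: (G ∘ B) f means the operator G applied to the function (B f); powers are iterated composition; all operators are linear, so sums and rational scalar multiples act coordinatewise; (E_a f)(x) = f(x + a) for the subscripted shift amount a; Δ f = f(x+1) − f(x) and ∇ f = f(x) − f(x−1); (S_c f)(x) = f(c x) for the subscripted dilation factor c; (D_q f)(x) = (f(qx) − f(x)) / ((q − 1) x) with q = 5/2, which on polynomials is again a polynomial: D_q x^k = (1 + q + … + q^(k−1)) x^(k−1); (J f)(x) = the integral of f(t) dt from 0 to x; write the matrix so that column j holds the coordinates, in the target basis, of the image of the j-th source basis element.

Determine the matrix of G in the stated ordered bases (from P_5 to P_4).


image of 1: 0
image of x: -7/4
image of x^2: (13/2)x - 27/4
image of x^3: -(609/32)x^2 + (1233/32)x - 683/32
image of x^4: (1031/20)x^3 - (3069/20)x^2 + (6667/40)x - 5181/80
image of x^5: -(8645/64)x^4 + (16893/32)x^3 - (27107/32)x^2 + (41481/64)x - 12553/64
each image's coordinates form column j of the matrix

the matrix is [[0, -7/4, -27/4, -683/32, -5181/80, -12553/64]; [0, 0, 13/2, 1233/32, 6667/40, 41481/64]; [0, 0, 0, -609/32, -3069/20, -27107/32]; [0, 0, 0, 0, 1031/20, 16893/32]; [0, 0, 0, 0, 0, -8645/64]] (rows listed top to bottom)


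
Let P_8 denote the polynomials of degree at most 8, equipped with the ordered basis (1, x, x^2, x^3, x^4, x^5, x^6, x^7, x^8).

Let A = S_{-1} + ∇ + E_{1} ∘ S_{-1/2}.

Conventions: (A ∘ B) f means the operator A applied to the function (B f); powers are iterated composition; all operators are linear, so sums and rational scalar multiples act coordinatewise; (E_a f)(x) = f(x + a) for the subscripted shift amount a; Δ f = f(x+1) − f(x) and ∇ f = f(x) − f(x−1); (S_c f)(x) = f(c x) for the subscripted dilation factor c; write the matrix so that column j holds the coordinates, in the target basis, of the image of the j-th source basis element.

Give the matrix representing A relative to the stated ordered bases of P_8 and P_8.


image of 1: 2
image of x: -(3/2)x + 1/2
image of x^2: (5/4)x^2 + (5/2)x - 3/4
image of x^3: -(9/8)x^3 + (21/8)x^2 - (27/8)x + 7/8
image of x^4: (17/16)x^4 + (17/4)x^3 - (45/8)x^2 + (17/4)x - 15/16
image of x^5: -(33/32)x^5 + (155/32)x^4 - (165/16)x^3 + (155/16)x^2 - (165/32)x + 31/32
image of x^6: (65/64)x^6 + (195/32)x^5 - (945/64)x^4 + (325/16)x^3 - (945/64)x^2 + (195/32)x - 63/64
image of x^7: -(129/128)x^7 + (889/128)x^6 - (2709/128)x^5 + (4445/128)x^4 - (4515/128)x^3 + (2667/128)x^2 - (903/128)x + 127/128
image of x^8: (257/256)x^8 + (257/32)x^7 - (1785/64)x^6 + (1799/32)x^5 - (8925/128)x^4 + (1799/32)x^3 - (1785/64)x^2 + (257/32)x - 255/256
each image's coordinates form column j of the matrix

the matrix is [[2, 1/2, -3/4, 7/8, -15/16, 31/32, -63/64, 127/128, -255/256]; [0, -3/2, 5/2, -27/8, 17/4, -165/32, 195/32, -903/128, 257/32]; [0, 0, 5/4, 21/8, -45/8, 155/16, -945/64, 2667/128, -1785/64]; [0, 0, 0, -9/8, 17/4, -165/16, 325/16, -4515/128, 1799/32]; [0, 0, 0, 0, 17/16, 155/32, -945/64, 4445/128, -8925/128]; [0, 0, 0, 0, 0, -33/32, 195/32, -2709/128, 1799/32]; [0, 0, 0, 0, 0, 0, 65/64, 889/128, -1785/64]; [0, 0, 0, 0, 0, 0, 0, -129/128, 257/32]; [0, 0, 0, 0, 0, 0, 0, 0, 257/256]] (rows listed top to bottom)


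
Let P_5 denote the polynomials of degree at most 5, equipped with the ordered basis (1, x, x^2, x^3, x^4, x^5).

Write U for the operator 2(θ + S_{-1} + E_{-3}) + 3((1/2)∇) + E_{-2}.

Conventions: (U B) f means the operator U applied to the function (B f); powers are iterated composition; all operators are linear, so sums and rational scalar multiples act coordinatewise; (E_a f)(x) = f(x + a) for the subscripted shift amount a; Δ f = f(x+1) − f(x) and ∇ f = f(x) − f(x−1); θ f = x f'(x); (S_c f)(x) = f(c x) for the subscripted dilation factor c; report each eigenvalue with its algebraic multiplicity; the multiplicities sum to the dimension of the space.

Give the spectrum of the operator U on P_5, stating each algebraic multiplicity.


λ = 3 (multiplicity 1), λ = 5 (multiplicity 1), λ = 7 (multiplicity 1), λ = 9 (multiplicity 1), λ = 11 (multiplicity 1), λ = 13 (multiplicity 1)

image of 1: 5
image of x: 3x - 13/2
image of x^2: 9x^2 - 13x + 41/2
image of x^3: 7x^3 - (39/2)x^2 + (123/2)x - 121/2
image of x^4: 13x^4 - 26x^3 + 123x^2 - 242x + 353/2
image of x^5: 11x^5 - (65/2)x^4 + 205x^3 - 605x^2 + (1765/2)x - 1033/2
the matrix is upper triangular; its diagonal is (5, 3, 9, 7, 13, 11)
for a triangular matrix the eigenvalues are the diagonal entries, with algebraic multiplicity their repetition count


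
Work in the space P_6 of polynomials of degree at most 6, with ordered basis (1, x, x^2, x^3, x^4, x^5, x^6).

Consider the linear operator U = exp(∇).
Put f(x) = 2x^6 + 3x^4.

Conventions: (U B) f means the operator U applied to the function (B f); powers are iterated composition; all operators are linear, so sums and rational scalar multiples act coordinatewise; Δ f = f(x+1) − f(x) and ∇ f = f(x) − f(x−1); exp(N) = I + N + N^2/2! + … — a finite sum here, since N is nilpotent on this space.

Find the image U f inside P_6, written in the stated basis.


the image equals g(x) = 2x^6 + 12x^5 + 3x^4 - 28x^3 + 30x^2 + 12x - 15

order-1 term: 12x^5 - 30x^4 + 52x^3 - 48x^2 + 24x - 5
order-2 term: 30x^4 - 120x^3 + 228x^2 - 216x + 83
order-3 term: 40x^3 - 180x^2 + 312x - 198
order-4 term: 30x^2 - 120x + 133
order-5 term: 12x - 30
order-6 term: 2
the series for exp(∇) f terminates at order 6
exp(∇) f = 2x^6 + 12x^5 + 3x^4 - 28x^3 + 30x^2 + 12x - 15


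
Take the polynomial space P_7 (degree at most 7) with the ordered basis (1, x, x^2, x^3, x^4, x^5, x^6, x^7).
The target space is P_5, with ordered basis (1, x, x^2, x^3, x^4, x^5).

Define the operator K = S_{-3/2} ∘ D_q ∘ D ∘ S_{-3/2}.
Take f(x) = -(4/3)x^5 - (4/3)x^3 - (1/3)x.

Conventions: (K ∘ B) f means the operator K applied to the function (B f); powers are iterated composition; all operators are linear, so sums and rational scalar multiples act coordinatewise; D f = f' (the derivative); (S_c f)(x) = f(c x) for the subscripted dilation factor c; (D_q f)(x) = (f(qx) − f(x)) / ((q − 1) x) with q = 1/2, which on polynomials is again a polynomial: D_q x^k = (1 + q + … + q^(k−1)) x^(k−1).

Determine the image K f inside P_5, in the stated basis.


the result is g(x) = -(164025/512)x^3 - (243/8)x

S_{-3/2} f = (81/8)x^5 + (9/2)x^3 + (1/2)x
D S_{-3/2} f = (405/8)x^4 + (27/2)x^2 + 1/2
D_q D S_{-3/2} f = (6075/64)x^3 + (81/4)x
S_{-3/2} (D_q ∘ D) S_{-3/2} f = -(164025/512)x^3 - (243/8)x


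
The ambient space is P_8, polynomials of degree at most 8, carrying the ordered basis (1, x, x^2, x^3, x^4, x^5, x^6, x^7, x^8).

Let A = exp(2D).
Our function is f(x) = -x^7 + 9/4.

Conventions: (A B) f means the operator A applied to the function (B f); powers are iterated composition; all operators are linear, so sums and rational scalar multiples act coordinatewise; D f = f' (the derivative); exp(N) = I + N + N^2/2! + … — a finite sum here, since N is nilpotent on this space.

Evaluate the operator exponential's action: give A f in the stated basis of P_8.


order-1 term: -14x^6
order-2 term: -84x^5
order-3 term: -280x^4
order-4 term: -560x^3
order-5 term: -672x^2
order-6 term: -448x
order-7 term: -128
the series for exp(2D) f terminates at order 7
exp(2D) f = -x^7 - 14x^6 - 84x^5 - 280x^4 - 560x^3 - 672x^2 - 448x - 503/4

the result is g(x) = -x^7 - 14x^6 - 84x^5 - 280x^4 - 560x^3 - 672x^2 - 448x - 503/4


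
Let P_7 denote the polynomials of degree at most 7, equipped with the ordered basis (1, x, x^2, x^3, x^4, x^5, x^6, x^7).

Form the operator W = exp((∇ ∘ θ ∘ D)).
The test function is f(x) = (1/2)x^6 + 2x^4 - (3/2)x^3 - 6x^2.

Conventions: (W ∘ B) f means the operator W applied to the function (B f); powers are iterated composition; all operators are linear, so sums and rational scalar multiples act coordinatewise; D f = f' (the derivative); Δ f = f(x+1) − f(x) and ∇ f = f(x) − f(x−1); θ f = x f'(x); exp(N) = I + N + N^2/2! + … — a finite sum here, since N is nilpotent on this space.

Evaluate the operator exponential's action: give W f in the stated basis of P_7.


order-1 term: 75x^4 - 150x^3 + 222x^2 - 165x + 36
order-2 term: 1350x^2 - 2250x + 1122
order-3 term: 900
the series for exp((∇ ∘ θ ∘ D)) f terminates at order 3
exp((∇ ∘ θ ∘ D)) f = (1/2)x^6 + 77x^4 - (303/2)x^3 + 1566x^2 - 2415x + 2058

the result is g(x) = (1/2)x^6 + 77x^4 - (303/2)x^3 + 1566x^2 - 2415x + 2058


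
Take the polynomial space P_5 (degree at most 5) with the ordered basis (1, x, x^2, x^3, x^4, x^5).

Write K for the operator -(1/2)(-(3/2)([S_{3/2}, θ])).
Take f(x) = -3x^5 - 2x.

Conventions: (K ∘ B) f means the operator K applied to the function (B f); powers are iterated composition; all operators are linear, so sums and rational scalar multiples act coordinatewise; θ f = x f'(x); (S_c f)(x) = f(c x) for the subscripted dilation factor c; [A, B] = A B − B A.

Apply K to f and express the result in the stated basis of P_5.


the image equals g(x) = 0

θ f = -15x^5 - 2x
S_{3/2} θ f = -(3645/32)x^5 - 3x
S_{3/2} f = -(729/32)x^5 - 3x
θ S_{3/2} f = -(3645/32)x^5 - 3x
[S_{3/2}, θ] f = 0
(-(3/2)([S_{3/2}, θ])) f = 0
(-(1/2)(-(3/2)([S_{3/2}, θ]))) f = 0


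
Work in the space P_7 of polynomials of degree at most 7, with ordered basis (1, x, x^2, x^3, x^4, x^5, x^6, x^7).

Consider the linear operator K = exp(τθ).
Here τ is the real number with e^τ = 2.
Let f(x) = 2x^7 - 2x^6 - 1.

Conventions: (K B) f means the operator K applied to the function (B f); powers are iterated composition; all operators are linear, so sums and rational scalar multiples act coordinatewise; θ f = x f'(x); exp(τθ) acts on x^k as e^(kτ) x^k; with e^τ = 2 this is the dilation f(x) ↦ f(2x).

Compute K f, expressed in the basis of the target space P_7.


exp(τθ) x^k = e^(kτ) x^k; with e^τ = 2 this sends x^k to 2^k x^k
x^6 ↦ 64 x^6
x^7 ↦ 128 x^7
applying this coordinatewise to f: exp(τθ) f = 256x^7 - 128x^6 - 1

the image equals g(x) = 256x^7 - 128x^6 - 1


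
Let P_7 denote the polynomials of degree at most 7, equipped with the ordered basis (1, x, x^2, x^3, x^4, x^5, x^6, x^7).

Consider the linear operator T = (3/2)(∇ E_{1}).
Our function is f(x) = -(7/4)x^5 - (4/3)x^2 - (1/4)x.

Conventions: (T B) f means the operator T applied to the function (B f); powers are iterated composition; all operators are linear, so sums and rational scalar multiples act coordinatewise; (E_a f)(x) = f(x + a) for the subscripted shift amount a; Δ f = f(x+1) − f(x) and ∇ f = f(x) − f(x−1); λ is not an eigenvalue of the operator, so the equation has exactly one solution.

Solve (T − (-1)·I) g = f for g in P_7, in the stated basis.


write g with unknown coordinates in the stated basis and equate coefficients in (T − (-1)·I) g = f
solving from the highest basis element down gives g = -(7/4)x^5 + (105/8)x^4 - (105/2)x^3 + (3433/24)x^2 - (1035/4)x + 941/4
check: T g = -(105/8)x^4 + (105/2)x^3 - (1155/8)x^2 + (517/2)x - 941/4
so T g − (-1)·g = -(7/4)x^5 - (4/3)x^2 - (1/4)x = f ✓

the image equals g(x) = -(7/4)x^5 + (105/8)x^4 - (105/2)x^3 + (3433/24)x^2 - (1035/4)x + 941/4


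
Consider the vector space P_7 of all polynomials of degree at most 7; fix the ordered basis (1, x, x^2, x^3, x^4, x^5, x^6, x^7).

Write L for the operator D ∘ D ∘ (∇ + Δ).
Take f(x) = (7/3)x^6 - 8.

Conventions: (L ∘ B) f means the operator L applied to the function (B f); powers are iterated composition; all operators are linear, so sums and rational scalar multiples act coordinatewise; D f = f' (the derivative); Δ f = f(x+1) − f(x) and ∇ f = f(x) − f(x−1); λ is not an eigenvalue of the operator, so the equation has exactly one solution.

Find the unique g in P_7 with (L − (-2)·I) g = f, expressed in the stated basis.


g(x) = (7/6)x^6 - 140x^3 - 140x + 836

write g with unknown coordinates in the stated basis and equate coefficients in (L − (-2)·I) g = f
solving from the highest basis element down gives g = (7/6)x^6 - 140x^3 - 140x + 836
check: L g = 280x^3 + 280x - 1680
so L g − (-2)·g = (7/3)x^6 - 8 = f ✓


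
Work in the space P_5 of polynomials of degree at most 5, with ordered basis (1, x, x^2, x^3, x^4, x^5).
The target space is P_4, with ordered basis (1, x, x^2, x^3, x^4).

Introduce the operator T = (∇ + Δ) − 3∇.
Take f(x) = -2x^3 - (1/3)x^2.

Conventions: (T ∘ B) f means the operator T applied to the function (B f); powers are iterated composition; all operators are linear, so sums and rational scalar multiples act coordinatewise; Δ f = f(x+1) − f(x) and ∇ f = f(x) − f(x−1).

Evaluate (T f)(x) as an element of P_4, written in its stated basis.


∇ f = -6x^2 + (16/3)x - 5/3
Δ f = -6x^2 - (20/3)x - 7/3
(∇ + Δ) f = -12x^2 - (4/3)x - 4
∇ f = -6x^2 + (16/3)x - 5/3
(-3∇) f = 18x^2 - 16x + 5
((∇ + Δ) − 3∇) f = 6x^2 - (52/3)x + 1

g(x) = 6x^2 - (52/3)x + 1


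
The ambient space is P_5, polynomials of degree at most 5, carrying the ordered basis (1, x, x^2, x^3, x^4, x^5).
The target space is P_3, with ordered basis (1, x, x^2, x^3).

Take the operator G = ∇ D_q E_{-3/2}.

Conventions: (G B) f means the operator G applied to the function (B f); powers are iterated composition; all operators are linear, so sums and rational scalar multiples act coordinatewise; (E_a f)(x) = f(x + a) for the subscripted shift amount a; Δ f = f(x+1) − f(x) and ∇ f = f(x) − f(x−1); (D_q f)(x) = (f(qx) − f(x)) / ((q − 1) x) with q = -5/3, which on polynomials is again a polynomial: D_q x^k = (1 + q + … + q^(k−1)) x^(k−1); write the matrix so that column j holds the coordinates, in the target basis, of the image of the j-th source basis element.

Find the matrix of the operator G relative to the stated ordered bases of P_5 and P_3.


the matrix is [[0, 0, -2/3, 8/9, 31/27, -916/81]; [0, 0, 0, 38/9, -160/9, 4789/81]; [0, 0, 0, 0, -68/9, 688/27]; [0, 0, 0, 0, 0, 1684/81]] (rows listed top to bottom)

image of 1: 0
image of x: 0
image of x^2: -2/3
image of x^3: (38/9)x + 8/9
image of x^4: -(68/9)x^2 - (160/9)x + 31/27
image of x^5: (1684/81)x^3 + (688/27)x^2 + (4789/81)x - 916/81
each image's coordinates form column j of the matrix


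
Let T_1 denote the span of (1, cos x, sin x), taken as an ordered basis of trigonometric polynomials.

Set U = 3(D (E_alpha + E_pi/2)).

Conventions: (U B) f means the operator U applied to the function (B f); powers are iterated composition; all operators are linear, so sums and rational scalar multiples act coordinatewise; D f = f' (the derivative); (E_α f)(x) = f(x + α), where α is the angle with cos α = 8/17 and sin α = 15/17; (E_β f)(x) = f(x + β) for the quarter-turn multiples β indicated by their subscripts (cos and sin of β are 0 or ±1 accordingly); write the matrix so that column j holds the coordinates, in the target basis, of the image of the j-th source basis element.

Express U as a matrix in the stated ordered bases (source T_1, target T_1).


the matrix is [[0, 0, 0]; [0, -96/17, 24/17]; [0, -24/17, -96/17]] (rows listed top to bottom)

image of 1: 0
image of cos x: -(96/17)cos x - (24/17)sin x
image of sin x: (24/17)cos x - (96/17)sin x
each image's coordinates form column j of the matrix


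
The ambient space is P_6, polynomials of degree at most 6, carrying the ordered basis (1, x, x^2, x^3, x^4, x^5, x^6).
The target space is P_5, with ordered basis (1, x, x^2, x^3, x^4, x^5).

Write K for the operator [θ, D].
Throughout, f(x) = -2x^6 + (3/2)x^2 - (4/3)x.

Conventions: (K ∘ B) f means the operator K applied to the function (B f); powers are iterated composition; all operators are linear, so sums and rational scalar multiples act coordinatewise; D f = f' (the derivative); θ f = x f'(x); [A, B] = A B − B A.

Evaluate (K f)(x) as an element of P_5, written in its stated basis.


the image equals g(x) = 12x^5 - 3x + 4/3

D f = -12x^5 + 3x - 4/3
θ D f = -60x^5 + 3x
θ f = -12x^6 + 3x^2 - (4/3)x
D θ f = -72x^5 + 6x - 4/3
[θ, D] f = 12x^5 - 3x + 4/3


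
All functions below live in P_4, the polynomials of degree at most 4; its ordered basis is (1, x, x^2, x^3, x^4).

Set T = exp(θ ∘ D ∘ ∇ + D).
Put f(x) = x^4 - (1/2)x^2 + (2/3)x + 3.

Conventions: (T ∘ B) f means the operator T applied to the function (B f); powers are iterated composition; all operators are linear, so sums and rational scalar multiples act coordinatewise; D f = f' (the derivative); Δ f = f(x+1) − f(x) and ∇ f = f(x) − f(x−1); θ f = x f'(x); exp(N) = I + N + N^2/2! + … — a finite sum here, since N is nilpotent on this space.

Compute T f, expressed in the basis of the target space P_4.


order-1 term: 4x^3 + 24x^2 - 13x + 2/3
order-2 term: 6x^2 + 36x - 13/2
order-3 term: 4x + 12
order-4 term: 1
the series for exp(θ ∘ D ∘ ∇ + D) f terminates at order 4
exp(θ ∘ D ∘ ∇ + D) f = x^4 + 4x^3 + (59/2)x^2 + (83/3)x + 61/6

the result is g(x) = x^4 + 4x^3 + (59/2)x^2 + (83/3)x + 61/6


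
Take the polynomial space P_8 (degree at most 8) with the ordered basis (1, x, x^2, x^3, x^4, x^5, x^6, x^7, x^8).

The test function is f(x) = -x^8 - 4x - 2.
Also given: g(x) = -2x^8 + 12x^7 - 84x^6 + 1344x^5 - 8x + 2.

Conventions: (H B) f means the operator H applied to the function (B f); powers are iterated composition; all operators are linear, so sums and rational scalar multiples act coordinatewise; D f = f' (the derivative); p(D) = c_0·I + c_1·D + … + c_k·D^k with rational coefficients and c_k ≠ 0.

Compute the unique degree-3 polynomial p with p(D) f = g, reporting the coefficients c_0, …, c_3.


D^0 f = -x^8 - 4x - 2
D^1 f = -8x^7 - 4
D^2 f = -56x^6
D^3 f = -336x^5
matching coefficients of g against c_0 f + c_1 Df + … from the top degree down determines the c_i
solution: c_0 = 2, c_1 = -3/2, c_2 = 3/2, c_3 = -4

c_0 = 2, c_1 = -3/2, c_2 = 3/2, c_3 = -4


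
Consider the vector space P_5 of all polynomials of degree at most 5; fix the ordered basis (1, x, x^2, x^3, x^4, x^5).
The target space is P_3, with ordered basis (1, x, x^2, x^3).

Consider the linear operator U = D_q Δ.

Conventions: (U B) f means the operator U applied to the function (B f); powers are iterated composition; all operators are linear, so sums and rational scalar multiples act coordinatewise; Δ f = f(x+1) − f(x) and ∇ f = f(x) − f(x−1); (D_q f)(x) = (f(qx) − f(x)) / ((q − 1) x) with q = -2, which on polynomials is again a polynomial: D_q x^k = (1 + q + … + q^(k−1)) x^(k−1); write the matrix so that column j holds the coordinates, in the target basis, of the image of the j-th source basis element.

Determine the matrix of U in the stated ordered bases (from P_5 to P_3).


the matrix is [[0, 0, 2, 3, 4, 5]; [0, 0, 0, -3, -6, -10]; [0, 0, 0, 0, 12, 30]; [0, 0, 0, 0, 0, -25]] (rows listed top to bottom)

image of 1: 0
image of x: 0
image of x^2: 2
image of x^3: -3x + 3
image of x^4: 12x^2 - 6x + 4
image of x^5: -25x^3 + 30x^2 - 10x + 5
each image's coordinates form column j of the matrix


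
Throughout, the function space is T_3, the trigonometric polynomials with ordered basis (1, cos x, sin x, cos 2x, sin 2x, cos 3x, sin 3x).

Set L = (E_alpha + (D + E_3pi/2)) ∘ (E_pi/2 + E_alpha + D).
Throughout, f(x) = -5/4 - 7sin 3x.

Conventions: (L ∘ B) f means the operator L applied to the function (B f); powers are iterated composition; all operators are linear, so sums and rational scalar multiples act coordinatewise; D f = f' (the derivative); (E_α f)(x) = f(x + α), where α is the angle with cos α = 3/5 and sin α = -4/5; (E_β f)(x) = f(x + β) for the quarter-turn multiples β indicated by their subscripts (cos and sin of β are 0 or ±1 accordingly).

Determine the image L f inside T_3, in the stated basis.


E_pi/2 f = -5/4 + 7cos 3x
E_alpha f = -5/4 + (308/125)cos 3x + (819/125)sin 3x
D f = -21cos 3x
(E_pi/2 + E_alpha + D) f = -5/2 - (1442/125)cos 3x + (819/125)sin 3x
E_alpha (E_pi/2 + E_alpha + D) f = -5/2 + (132678/15625)cos 3x - (159271/15625)sin 3x
D (E_pi/2 + E_alpha + D) f = (2457/125)cos 3x + (4326/125)sin 3x
E_3pi/2 (E_pi/2 + E_alpha + D) f = -5/2 + (819/125)cos 3x + (1442/125)sin 3x
(D + E_3pi/2) (E_pi/2 + E_alpha + D) f = -5/2 + (3276/125)cos 3x + (5768/125)sin 3x
(E_alpha + (D + E_3pi/2)) (E_pi/2 + E_alpha + D) f = -5 + (542178/15625)cos 3x + (561729/15625)sin 3x

the image equals g(x) = -5 + (542178/15625)cos 3x + (561729/15625)sin 3x


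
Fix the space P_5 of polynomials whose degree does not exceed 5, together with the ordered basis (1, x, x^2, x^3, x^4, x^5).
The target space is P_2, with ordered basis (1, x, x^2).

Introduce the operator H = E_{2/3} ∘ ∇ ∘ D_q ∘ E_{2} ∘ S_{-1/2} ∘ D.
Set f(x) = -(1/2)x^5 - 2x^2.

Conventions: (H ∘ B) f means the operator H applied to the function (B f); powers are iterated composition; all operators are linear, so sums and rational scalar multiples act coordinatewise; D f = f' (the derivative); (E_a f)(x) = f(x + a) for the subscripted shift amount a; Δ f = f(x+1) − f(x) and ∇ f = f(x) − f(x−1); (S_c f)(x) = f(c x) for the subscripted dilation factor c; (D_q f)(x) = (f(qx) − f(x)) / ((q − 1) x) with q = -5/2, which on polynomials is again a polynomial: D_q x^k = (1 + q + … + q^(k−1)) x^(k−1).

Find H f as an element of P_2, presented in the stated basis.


g(x) = (1305/256)x^2 - (2605/256)x + 3235/768

D f = -(5/2)x^4 - 4x
S_{-1/2} D f = -(5/32)x^4 + 2x
E_{2} S_{-1/2} D f = -(5/32)x^4 - (5/4)x^3 - (15/4)x^2 - 3x + 3/2
D_q E_{2} S_{-1/2} D f = (435/256)x^3 - (95/16)x^2 + (45/8)x - 3
∇ (D_q ∘ E_{2} ∘ S_{-1/2}) D f = (1305/256)x^2 - (4345/256)x + 3395/256
E_{2/3} ∇ (D_q ∘ E_{2} ∘ S_{-1/2}) D f = (1305/256)x^2 - (2605/256)x + 3235/768


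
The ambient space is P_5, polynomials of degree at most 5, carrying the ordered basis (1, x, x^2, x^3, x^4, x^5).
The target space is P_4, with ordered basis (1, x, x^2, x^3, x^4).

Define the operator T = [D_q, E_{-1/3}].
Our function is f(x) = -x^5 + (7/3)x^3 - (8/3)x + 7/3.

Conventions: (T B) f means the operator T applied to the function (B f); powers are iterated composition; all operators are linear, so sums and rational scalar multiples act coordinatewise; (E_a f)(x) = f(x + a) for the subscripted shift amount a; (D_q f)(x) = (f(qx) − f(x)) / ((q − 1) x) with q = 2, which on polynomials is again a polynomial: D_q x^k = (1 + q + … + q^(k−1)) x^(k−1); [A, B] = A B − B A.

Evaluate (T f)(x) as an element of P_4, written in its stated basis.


the image equals g(x) = -(49/3)x^3 + (116/9)x^2 + (11/27)x - 58/81

E_{-1/3} f = -x^5 + (5/3)x^4 + (11/9)x^3 - (53/27)x^2 - (158/81)x + 763/243
D_q E_{-1/3} f = -31x^4 + 25x^3 + (77/9)x^2 - (53/9)x - 158/81
D_q f = -31x^4 + (49/3)x^2 - 8/3
E_{-1/3} D_q f = -31x^4 + (124/3)x^3 - (13/3)x^2 - (170/27)x - 100/81
[D_q, E_{-1/3}] f = -(49/3)x^3 + (116/9)x^2 + (11/27)x - 58/81


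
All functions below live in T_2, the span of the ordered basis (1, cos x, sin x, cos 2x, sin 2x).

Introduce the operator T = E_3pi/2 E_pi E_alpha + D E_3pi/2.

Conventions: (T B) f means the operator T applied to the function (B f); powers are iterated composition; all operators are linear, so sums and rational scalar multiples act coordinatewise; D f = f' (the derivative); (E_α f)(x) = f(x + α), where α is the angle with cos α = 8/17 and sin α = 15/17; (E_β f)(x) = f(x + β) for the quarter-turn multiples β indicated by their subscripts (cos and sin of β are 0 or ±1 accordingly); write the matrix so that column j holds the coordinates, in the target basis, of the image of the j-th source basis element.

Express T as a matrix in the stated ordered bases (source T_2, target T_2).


image of 1: 1
image of cos x: (2/17)cos x - (8/17)sin x
image of sin x: (8/17)cos x + (2/17)sin x
image of cos 2x: (161/289)cos 2x + (818/289)sin 2x
image of sin 2x: -(818/289)cos 2x + (161/289)sin 2x
each image's coordinates form column j of the matrix

the matrix is [[1, 0, 0, 0, 0]; [0, 2/17, 8/17, 0, 0]; [0, -8/17, 2/17, 0, 0]; [0, 0, 0, 161/289, -818/289]; [0, 0, 0, 818/289, 161/289]] (rows listed top to bottom)


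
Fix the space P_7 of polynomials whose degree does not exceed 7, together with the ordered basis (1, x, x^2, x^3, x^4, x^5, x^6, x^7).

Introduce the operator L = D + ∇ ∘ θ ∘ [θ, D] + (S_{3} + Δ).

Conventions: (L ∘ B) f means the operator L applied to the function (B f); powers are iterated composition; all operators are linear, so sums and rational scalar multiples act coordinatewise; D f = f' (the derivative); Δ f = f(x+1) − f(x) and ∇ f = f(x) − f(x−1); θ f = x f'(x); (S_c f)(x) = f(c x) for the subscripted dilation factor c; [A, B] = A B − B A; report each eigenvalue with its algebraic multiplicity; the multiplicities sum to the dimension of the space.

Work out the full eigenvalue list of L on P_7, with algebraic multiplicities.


image of 1: 1
image of x: 3x + 2
image of x^2: 9x^2 + 4x - 1
image of x^3: 27x^3 + 6x^2 - 9x + 7
image of x^4: 81x^4 + 8x^3 - 30x^2 + 40x - 11
image of x^5: 243x^5 + 10x^4 - 70x^3 + 130x^2 - 75x + 21
image of x^6: 729x^6 + 12x^5 - 135x^4 + 320x^3 - 285x^2 + 156x - 29
image of x^7: 2187x^7 + 14x^6 - 231x^5 + 665x^4 - 805x^3 + 651x^2 - 245x + 43
the matrix is upper triangular; its diagonal is (1, 3, 9, 27, 81, 243, 729, 2187)
for a triangular matrix the eigenvalues are the diagonal entries, with algebraic multiplicity their repetition count

λ = 1 (multiplicity 1), λ = 3 (multiplicity 1), λ = 9 (multiplicity 1), λ = 27 (multiplicity 1), λ = 81 (multiplicity 1), λ = 243 (multiplicity 1), λ = 729 (multiplicity 1), λ = 2187 (multiplicity 1)


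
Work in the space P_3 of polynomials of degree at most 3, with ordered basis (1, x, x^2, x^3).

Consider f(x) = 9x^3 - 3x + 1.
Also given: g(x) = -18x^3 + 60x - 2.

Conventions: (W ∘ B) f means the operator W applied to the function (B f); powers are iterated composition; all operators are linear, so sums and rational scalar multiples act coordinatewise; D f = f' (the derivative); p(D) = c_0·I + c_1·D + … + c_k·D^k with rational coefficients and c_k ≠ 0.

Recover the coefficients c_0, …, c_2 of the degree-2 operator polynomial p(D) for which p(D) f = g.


c_0 = -2, c_1 = 0, c_2 = 1

D^0 f = 9x^3 - 3x + 1
D^1 f = 27x^2 - 3
D^2 f = 54x
matching coefficients of g against c_0 f + c_1 Df + … from the top degree down determines the c_i
solution: c_0 = -2, c_1 = 0, c_2 = 1


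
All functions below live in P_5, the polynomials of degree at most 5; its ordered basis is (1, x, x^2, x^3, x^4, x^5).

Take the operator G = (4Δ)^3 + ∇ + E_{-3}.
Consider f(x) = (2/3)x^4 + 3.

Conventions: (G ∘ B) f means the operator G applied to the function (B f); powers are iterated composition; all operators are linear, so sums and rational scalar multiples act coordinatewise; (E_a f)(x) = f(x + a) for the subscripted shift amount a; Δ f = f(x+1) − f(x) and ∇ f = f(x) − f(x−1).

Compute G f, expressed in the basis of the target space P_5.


the image equals g(x) = (2/3)x^4 - (16/3)x^3 + 32x^2 + (2864/3)x + 4777/3

Δ f = (8/3)x^3 + 4x^2 + (8/3)x + 2/3
(4Δ) f = (32/3)x^3 + 16x^2 + (32/3)x + 8/3
Δ (4Δ) f = 32x^2 + 64x + 112/3
(4Δ) (4Δ) f = 128x^2 + 256x + 448/3
Δ (4Δ) (4Δ) f = 256x + 384
(4Δ) (4Δ) (4Δ) f = 1024x + 1536
∇ f = (8/3)x^3 - 4x^2 + (8/3)x - 2/3
E_{-3} f = (2/3)x^4 - 8x^3 + 36x^2 - 72x + 57
((4Δ)^3 + ∇ + E_{-3}) f = (2/3)x^4 - (16/3)x^3 + 32x^2 + (2864/3)x + 4777/3


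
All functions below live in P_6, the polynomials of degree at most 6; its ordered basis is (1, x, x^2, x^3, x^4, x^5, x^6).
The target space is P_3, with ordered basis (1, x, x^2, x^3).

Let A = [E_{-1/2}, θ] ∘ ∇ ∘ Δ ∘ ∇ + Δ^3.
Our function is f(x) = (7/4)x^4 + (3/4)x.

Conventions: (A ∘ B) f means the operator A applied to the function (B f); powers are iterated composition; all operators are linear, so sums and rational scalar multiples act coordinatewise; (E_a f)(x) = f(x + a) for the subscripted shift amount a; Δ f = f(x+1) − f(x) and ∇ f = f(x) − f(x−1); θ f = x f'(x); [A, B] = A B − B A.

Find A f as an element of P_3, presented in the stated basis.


g(x) = 42x + 42

∇ f = 7x^3 - (21/2)x^2 + 7x - 1
Δ ∇ f = 21x^2 + 7/2
∇ Δ ∇ f = 42x - 21
θ (∇ ∘ Δ ∘ ∇) f = 42x
E_{-1/2} θ (∇ ∘ Δ ∘ ∇) f = 42x - 21
E_{-1/2} (∇ ∘ Δ ∘ ∇) f = 42x - 42
θ E_{-1/2} (∇ ∘ Δ ∘ ∇) f = 42x
[E_{-1/2}, θ] (∇ ∘ Δ ∘ ∇) f = -21
Δ f = 7x^3 + (21/2)x^2 + 7x + 5/2
Δ Δ f = 21x^2 + 42x + 49/2
Δ Δ Δ f = 42x + 63
([E_{-1/2}, θ] ∘ ∇ ∘ Δ ∘ ∇ + Δ^3) f = 42x + 42


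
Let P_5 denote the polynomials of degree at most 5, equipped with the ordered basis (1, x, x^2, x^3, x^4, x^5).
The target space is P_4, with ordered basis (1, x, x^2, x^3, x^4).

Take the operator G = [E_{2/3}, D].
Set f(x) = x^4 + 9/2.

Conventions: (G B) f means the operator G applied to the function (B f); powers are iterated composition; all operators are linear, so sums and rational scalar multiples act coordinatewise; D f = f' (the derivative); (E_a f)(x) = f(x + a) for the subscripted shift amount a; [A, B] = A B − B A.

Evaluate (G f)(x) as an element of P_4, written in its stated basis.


D f = 4x^3
E_{2/3} D f = 4x^3 + 8x^2 + (16/3)x + 32/27
E_{2/3} f = x^4 + (8/3)x^3 + (8/3)x^2 + (32/27)x + 761/162
D E_{2/3} f = 4x^3 + 8x^2 + (16/3)x + 32/27
[E_{2/3}, D] f = 0

the result is g(x) = 0


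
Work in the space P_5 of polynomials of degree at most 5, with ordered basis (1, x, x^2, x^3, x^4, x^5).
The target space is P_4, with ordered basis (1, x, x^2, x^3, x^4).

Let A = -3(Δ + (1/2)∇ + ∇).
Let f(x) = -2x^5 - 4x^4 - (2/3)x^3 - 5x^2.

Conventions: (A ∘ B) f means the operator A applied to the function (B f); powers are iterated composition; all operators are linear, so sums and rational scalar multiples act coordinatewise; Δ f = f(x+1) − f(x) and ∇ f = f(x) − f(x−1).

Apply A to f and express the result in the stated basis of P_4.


the result is g(x) = 75x^4 + 90x^3 + 129x^2 + 177x + 13/2

Δ f = -10x^4 - 36x^3 - 46x^2 - 38x - 35/3
∇ f = -10x^4 + 4x^3 + 2x^2 - 14x + 19/3
((1/2)∇) f = -5x^4 + 2x^3 + x^2 - 7x + 19/6
∇ f = -10x^4 + 4x^3 + 2x^2 - 14x + 19/3
(Δ + (1/2)∇ + ∇) f = -25x^4 - 30x^3 - 43x^2 - 59x - 13/6
(-3(Δ + (1/2)∇ + ∇)) f = 75x^4 + 90x^3 + 129x^2 + 177x + 13/2


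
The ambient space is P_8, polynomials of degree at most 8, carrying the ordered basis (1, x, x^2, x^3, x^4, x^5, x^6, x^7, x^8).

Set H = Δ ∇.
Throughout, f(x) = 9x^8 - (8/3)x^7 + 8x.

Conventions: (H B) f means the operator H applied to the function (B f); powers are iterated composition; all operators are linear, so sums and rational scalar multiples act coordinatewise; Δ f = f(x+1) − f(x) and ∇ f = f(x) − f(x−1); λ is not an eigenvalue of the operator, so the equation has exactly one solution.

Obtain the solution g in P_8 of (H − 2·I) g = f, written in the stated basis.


the image equals g(x) = -(9/2)x^8 + (4/3)x^7 - 126x^6 + 28x^5 - 2205x^4 + (980/3)x^3 - 15246x^2 + (3376/3)x - 35163/2

write g with unknown coordinates in the stated basis and equate coefficients in (H − 2·I) g = f
solving from the highest basis element down gives g = -(9/2)x^8 + (4/3)x^7 - 126x^6 + 28x^5 - 2205x^4 + (980/3)x^3 - 15246x^2 + (3376/3)x - 35163/2
check: H g = -252x^6 + 56x^5 - 4410x^4 + (1960/3)x^3 - 30492x^2 + (6776/3)x - 35163
so H g − 2·g = 9x^8 - (8/3)x^7 + 8x = f ✓


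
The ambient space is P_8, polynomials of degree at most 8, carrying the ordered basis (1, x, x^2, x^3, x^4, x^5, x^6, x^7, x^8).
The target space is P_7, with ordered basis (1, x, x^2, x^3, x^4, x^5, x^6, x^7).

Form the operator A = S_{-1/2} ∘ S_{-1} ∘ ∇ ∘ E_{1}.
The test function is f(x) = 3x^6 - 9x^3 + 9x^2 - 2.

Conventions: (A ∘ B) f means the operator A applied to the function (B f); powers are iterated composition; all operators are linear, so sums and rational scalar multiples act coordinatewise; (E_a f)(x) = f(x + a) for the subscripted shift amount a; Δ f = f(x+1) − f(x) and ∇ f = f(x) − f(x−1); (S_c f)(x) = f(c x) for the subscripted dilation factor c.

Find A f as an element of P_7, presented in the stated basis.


E_{1} f = 3x^6 + 18x^5 + 45x^4 + 51x^3 + 27x^2 + 9x + 1
∇ E_{1} f = 18x^5 + 45x^4 + 60x^3 + 18x^2 + 9x + 3
S_{-1} ∇ E_{1} f = -18x^5 + 45x^4 - 60x^3 + 18x^2 - 9x + 3
S_{-1/2} S_{-1} ∇ E_{1} f = (9/16)x^5 + (45/16)x^4 + (15/2)x^3 + (9/2)x^2 + (9/2)x + 3

g(x) = (9/16)x^5 + (45/16)x^4 + (15/2)x^3 + (9/2)x^2 + (9/2)x + 3


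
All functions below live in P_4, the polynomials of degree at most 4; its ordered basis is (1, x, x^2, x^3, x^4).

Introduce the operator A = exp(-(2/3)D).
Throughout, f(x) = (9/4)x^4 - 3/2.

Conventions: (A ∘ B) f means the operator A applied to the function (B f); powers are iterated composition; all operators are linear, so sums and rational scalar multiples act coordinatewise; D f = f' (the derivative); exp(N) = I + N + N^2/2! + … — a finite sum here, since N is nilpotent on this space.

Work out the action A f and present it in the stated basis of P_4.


the image equals g(x) = (9/4)x^4 - 6x^3 + 6x^2 - (8/3)x - 19/18

order-1 term: -6x^3
order-2 term: 6x^2
order-3 term: -(8/3)x
order-4 term: 4/9
the series for exp(-(2/3)D) f terminates at order 4
exp(-(2/3)D) f = (9/4)x^4 - 6x^3 + 6x^2 - (8/3)x - 19/18


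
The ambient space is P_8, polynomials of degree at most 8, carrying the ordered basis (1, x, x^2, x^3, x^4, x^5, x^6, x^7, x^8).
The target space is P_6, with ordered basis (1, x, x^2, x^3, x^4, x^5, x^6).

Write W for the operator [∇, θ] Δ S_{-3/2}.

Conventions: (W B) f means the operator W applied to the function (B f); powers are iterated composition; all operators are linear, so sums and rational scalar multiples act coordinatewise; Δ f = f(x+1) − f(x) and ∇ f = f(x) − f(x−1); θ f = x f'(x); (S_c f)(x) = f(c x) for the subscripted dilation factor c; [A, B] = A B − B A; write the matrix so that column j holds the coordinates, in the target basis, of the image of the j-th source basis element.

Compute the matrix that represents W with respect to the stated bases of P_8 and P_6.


the matrix is [[0, 0, 9/2, 81/8, 81/4, 1215/32, 2187/32, 15309/128, 6561/32]; [0, 0, 0, -81/4, -243/4, -1215/8, -10935/32, -45927/64, -45927/32]; [0, 0, 0, 0, 243/4, 3645/16, 10935/16, 229635/128, 137781/32]; [0, 0, 0, 0, 0, -1215/8, -10935/16, -76545/32, -229635/32]; [0, 0, 0, 0, 0, 0, 10935/32, 229635/128, 229635/32]; [0, 0, 0, 0, 0, 0, 0, -45927/64, -137781/32]; [0, 0, 0, 0, 0, 0, 0, 0, 45927/32]] (rows listed top to bottom)

image of 1: 0
image of x: 0
image of x^2: 9/2
image of x^3: -(81/4)x + 81/8
image of x^4: (243/4)x^2 - (243/4)x + 81/4
image of x^5: -(1215/8)x^3 + (3645/16)x^2 - (1215/8)x + 1215/32
image of x^6: (10935/32)x^4 - (10935/16)x^3 + (10935/16)x^2 - (10935/32)x + 2187/32
image of x^7: -(45927/64)x^5 + (229635/128)x^4 - (76545/32)x^3 + (229635/128)x^2 - (45927/64)x + 15309/128
image of x^8: (45927/32)x^6 - (137781/32)x^5 + (229635/32)x^4 - (229635/32)x^3 + (137781/32)x^2 - (45927/32)x + 6561/32
each image's coordinates form column j of the matrix
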